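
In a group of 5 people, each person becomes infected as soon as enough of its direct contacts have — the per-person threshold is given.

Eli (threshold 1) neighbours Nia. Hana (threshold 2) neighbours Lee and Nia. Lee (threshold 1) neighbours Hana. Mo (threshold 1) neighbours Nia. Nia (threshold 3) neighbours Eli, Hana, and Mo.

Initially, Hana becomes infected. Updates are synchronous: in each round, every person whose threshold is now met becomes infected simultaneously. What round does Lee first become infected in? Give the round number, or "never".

2

Round 1 — Hana becomes infected (initial).
Round 2 — checking thresholds:
  Lee: 1 of 1 neighbours ≥ 1, becomes infected.
  Nia: 1 of 3 neighbours < 3, holds.
Round 3 — no new infections; cascade stops.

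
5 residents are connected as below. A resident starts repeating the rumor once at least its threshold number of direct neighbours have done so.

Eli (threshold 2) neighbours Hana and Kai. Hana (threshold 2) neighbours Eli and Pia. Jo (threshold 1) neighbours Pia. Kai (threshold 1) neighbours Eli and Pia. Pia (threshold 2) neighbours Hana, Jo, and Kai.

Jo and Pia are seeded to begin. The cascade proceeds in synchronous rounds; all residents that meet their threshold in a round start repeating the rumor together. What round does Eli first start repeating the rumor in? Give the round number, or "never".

Round 1 — Jo, Pia start repeating the rumor (initial).
Round 2 — checking thresholds:
  Hana: 1 of 2 neighbours < 2, below threshold.
  Kai: 1 of 2 neighbours ≥ 1, starts repeating the rumor.
Round 3 — no new spreads; cascade stops.

never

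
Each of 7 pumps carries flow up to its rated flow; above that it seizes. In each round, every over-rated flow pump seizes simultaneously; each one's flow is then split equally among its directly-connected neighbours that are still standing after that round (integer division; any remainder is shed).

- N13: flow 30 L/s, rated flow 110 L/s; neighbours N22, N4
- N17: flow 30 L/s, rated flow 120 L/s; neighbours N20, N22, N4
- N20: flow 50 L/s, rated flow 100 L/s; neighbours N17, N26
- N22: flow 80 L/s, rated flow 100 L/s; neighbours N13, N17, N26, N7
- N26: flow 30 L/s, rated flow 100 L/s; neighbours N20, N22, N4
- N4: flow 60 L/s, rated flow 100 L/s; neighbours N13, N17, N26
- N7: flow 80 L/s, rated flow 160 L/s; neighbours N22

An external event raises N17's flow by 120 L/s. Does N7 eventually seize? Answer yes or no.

Round 1 — N17 at 150 > 120. N17 seizes.
  N17 sheds 150 L/s to N20, N22, N4: 50 each.
    N20: 50+50 = 100 ≤ 100
    N22: 80+50 = 130 > 100
    N4: 60+50 = 110 > 100
Round 2 — N22, N4 seize.
  N22 sheds 130 L/s to N13, N26, N7: 43 each (1 lost).
    N13: 30+43 = 73 ≤ 110
    N26: 30+43 = 73 ≤ 100
    N7: 80+43 = 123 ≤ 160
  N4 sheds 110 L/s to N13, N26: 55 each.
    N13: 73+55 = 128 > 110
    N26: 73+55 = 128 > 100
Round 3 — N13, N26 seize.
  N13 sheds 128 L/s: no online neighbours, lost.
  N26 sheds 128 L/s to N20: 128 each.
    N20: 100+128 = 228 > 100
Round 4 — N20 seizes.
  N20 sheds 228 L/s: no online neighbours, lost.
No further seizures.

no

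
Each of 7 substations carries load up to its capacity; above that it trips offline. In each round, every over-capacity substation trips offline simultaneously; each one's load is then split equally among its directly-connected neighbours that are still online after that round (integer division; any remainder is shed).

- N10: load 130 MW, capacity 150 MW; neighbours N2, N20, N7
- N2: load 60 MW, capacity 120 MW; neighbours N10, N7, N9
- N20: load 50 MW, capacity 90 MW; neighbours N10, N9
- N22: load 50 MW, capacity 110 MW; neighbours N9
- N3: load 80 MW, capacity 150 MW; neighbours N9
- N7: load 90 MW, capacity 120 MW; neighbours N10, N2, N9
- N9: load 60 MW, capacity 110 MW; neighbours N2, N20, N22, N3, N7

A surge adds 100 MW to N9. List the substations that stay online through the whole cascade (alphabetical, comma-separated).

N22, N3

Round 1 — N9 at 160 > 110. N9 trips offline.
  N9 sheds 160 MW to N2, N20, N22, N3, N7: 32 each.
    N2: 60+32 = 92 ≤ 120
    N20: 50+32 = 82 ≤ 90
    N22: 50+32 = 82 ≤ 110
    N3: 80+32 = 112 ≤ 150
    N7: 90+32 = 122 > 120
Round 2 — N7 trips offline.
  N7 sheds 122 MW to N10, N2: 61 each.
    N10: 130+61 = 191 > 150
    N2: 92+61 = 153 > 120
Round 3 — N10, N2 trip offline.
  N10 sheds 191 MW to N20: 191 each.
    N20: 82+191 = 273 > 90
  N2 sheds 153 MW: no online neighbours, lost.
Round 4 — N20 trips offline.
  N20 sheds 273 MW: no online neighbours, lost.
No further trips.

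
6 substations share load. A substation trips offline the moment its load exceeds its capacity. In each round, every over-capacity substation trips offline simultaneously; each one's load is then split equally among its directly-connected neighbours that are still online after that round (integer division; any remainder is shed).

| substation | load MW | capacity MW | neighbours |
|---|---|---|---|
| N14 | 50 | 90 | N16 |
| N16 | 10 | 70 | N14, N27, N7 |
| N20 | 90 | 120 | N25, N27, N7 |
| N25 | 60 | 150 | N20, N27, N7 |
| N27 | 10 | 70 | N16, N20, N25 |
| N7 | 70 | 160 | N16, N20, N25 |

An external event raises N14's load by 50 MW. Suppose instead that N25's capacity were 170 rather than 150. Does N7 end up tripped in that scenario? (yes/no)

With N25's capacity at 170:
Round 1 — N14 at 100 > 90. N14 trips offline.
  N14 sheds 100 MW to N16: 100 each.
    N16: 10+100 = 110 > 70
Round 2 — N16 trips offline.
  N16 sheds 110 MW to N27, N7: 55 each.
    N27: 10+55 = 65 ≤ 70
    N7: 70+55 = 125 ≤ 160
No further trips.

no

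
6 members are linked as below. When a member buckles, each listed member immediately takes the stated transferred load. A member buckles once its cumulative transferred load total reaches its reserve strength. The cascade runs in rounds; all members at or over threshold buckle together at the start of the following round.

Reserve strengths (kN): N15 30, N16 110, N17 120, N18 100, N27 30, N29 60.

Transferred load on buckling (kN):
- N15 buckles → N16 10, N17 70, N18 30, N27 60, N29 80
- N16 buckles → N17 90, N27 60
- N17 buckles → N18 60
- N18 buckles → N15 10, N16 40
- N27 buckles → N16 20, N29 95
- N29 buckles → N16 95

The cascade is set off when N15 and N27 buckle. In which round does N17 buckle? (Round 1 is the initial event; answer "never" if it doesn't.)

Round 1 — N15, N27 buckle (initial).
  N16: +10+20 → 30 < 110
  N17: +70 → 70 < 120
  N18: +30 → 30 < 100
  N29: +80+95 → 175 ≥ 60
Round 2 — N29 buckles.
  N16: +95 → 125 ≥ 110
Round 3 — N16 buckles.
  N17: +90 → 160 ≥ 120
Round 4 — N17 buckles.
  N18: +60 → 90 < 100
No further bucklings.

4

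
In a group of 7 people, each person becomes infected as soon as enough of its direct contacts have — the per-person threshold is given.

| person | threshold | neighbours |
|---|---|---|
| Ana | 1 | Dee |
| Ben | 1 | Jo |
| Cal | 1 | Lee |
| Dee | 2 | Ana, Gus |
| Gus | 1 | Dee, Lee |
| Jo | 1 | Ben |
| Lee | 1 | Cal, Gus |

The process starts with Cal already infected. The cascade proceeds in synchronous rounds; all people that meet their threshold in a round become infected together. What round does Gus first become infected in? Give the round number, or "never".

Round 1 — Cal becomes infected (initial).
Round 2 — checking thresholds:
  Lee: 1 of 2 neighbours ≥ 1, becomes infected.
Round 3 — checking thresholds:
  Gus: 1 of 2 neighbours ≥ 1, becomes infected.
Round 4 — no new infections; cascade stops.

3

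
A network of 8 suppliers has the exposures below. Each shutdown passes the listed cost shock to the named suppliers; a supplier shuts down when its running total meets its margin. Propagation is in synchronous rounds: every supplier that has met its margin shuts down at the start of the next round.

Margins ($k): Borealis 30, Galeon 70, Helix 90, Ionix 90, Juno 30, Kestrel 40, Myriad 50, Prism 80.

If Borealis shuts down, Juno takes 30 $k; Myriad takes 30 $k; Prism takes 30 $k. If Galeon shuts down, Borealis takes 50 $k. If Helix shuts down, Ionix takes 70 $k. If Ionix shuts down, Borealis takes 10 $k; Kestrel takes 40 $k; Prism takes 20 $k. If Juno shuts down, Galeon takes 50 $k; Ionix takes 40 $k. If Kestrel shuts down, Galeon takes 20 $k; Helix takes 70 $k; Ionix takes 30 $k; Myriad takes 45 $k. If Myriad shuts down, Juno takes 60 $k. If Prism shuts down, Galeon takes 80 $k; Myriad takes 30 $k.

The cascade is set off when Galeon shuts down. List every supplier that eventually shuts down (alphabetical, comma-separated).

Round 1 — Galeon shuts down (initial).
  Borealis: +50 → 50 ≥ 30
Round 2 — Borealis shuts down.
  Juno: +30 → 30 ≥ 30
  Myriad: +30 → 30 < 50
  Prism: +30 → 30 < 80
Round 3 — Juno shuts down.
  Ionix: +40 → 40 < 90
No further shutdowns.

Borealis, Galeon, Juno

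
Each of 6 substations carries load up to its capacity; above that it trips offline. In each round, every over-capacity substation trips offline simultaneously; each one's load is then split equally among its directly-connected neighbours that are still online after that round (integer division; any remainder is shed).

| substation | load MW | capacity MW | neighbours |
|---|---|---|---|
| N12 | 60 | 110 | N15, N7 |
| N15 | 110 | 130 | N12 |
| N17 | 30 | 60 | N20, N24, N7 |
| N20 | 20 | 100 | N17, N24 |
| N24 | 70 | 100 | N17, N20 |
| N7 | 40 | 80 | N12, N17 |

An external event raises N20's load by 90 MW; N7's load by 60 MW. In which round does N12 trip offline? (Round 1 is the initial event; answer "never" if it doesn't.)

never

Round 1 — N20 at 110 > 100; N7 at 100 > 80. N20, N7 trip offline.
  N20 sheds 110 MW to N17, N24: 55 each.
    N17: 30+55 = 85 > 60
    N24: 70+55 = 125 > 100
  N7 sheds 100 MW to N12, N17: 50 each.
    N12: 60+50 = 110 ≤ 110
    N17: 85+50 = 135 > 60
Round 2 — N17, N24 trip offline.
  N17 sheds 135 MW: no online neighbours, lost.
  N24 sheds 125 MW: no online neighbours, lost.
No further trips.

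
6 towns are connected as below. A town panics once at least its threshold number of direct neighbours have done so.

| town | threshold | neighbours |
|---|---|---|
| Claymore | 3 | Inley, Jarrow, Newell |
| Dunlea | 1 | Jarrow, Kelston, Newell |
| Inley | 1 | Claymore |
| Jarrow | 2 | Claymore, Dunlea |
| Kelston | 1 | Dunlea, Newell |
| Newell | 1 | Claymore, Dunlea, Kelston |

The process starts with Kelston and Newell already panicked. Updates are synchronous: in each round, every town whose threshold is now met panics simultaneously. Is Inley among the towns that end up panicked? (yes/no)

no

Round 1 — Kelston, Newell panic (initial).
Round 2 — checking thresholds:
  Claymore: 1 of 3 neighbours < 3, below threshold.
  Dunlea: 2 of 3 neighbours ≥ 1, panics.
Round 3 — no new panics; cascade stops.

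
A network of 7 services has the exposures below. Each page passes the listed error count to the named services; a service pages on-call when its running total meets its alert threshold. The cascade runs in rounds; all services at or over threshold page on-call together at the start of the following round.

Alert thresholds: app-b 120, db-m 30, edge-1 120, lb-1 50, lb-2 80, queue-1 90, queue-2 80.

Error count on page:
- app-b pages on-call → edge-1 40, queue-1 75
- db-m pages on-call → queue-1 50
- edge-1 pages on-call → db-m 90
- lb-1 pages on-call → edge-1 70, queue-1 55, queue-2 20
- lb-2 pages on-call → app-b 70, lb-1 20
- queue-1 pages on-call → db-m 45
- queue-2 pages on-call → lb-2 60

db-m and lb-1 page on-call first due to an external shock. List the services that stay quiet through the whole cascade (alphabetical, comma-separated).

app-b, edge-1, lb-2, queue-2

Round 1 — db-m, lb-1 page on-call (initial).
  edge-1: +70 → 70 < 120
  queue-1: +50+55 → 105 ≥ 90
  queue-2: +20 → 20 < 80
Round 2 — queue-1 pages on-call.
No further pages.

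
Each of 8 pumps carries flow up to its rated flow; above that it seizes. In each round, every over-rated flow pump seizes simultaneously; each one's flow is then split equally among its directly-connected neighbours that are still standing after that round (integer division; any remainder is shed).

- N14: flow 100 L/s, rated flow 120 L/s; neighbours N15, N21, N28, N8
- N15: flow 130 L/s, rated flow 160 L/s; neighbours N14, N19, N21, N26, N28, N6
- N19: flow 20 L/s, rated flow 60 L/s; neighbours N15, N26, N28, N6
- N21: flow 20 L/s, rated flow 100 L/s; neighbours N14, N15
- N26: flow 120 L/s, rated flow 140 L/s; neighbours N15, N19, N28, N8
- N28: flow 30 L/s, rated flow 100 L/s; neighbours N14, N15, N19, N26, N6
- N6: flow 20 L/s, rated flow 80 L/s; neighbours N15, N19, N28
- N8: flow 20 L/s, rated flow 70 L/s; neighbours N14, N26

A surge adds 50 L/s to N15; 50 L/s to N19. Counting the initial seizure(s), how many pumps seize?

8

Round 1 — N15 at 180 > 160; N19 at 70 > 60. N15, N19 seize.
  N15 sheds 180 L/s to N14, N21, N26, N28, N6: 36 each.
    N14: 100+36 = 136 > 120
    N21: 20+36 = 56 ≤ 100
    N26: 120+36 = 156 > 140
    N28: 30+36 = 66 ≤ 100
    N6: 20+36 = 56 ≤ 80
  N19 sheds 70 L/s to N26, N28, N6: 23 each (1 lost).
    N26: 156+23 = 179 > 140
    N28: 66+23 = 89 ≤ 100
    N6: 56+23 = 79 ≤ 80
Round 2 — N14, N26 seize.
  N14 sheds 136 L/s to N21, N28, N8: 45 each (1 lost).
    N21: 56+45 = 101 > 100
    N28: 89+45 = 134 > 100
    N8: 20+45 = 65 ≤ 70
  N26 sheds 179 L/s to N28, N8: 89 each (1 lost).
    N28: 134+89 = 223 > 100
    N8: 65+89 = 154 > 70
Round 3 — N21, N28, N8 seize.
  N21 sheds 101 L/s: no online neighbours, lost.
  N28 sheds 223 L/s to N6: 223 each.
    N6: 79+223 = 302 > 80
  N8 sheds 154 L/s: no online neighbours, lost.
Round 4 — N6 seizes.
  N6 sheds 302 L/s: no online neighbours, lost.
No further seizures.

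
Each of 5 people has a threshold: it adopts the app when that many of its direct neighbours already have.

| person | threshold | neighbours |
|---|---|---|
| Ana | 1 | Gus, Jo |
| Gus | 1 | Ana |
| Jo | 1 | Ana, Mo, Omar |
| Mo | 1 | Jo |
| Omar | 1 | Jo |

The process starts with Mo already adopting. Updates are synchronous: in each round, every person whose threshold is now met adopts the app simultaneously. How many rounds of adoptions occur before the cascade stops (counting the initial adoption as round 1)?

Round 1 — Mo adopts the app (initial).
Round 2 — checking thresholds:
  Jo: 1 of 3 neighbours ≥ 1, adopts the app.
Round 3 — checking thresholds:
  Ana: 1 of 2 neighbours ≥ 1, adopts the app.
  Omar: 1 of 1 neighbours ≥ 1, adopts the app.
Round 4 — checking thresholds:
  Gus: 1 of 1 neighbours ≥ 1, adopts the app.
Round 5 — no new adoptions; cascade stops.

4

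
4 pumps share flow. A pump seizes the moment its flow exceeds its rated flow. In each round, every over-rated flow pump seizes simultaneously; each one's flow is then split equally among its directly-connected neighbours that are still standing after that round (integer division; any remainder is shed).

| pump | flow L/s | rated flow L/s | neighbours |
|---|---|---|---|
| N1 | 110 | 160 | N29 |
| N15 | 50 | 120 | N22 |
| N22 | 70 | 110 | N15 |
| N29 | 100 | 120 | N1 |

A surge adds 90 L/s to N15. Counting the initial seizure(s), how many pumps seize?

2

Round 1 — N15 at 140 > 120. N15 seizes.
  N15 sheds 140 L/s to N22: 140 each.
    N22: 70+140 = 210 > 110
Round 2 — N22 seizes.
  N22 sheds 210 L/s: no online neighbours, lost.
No further seizures.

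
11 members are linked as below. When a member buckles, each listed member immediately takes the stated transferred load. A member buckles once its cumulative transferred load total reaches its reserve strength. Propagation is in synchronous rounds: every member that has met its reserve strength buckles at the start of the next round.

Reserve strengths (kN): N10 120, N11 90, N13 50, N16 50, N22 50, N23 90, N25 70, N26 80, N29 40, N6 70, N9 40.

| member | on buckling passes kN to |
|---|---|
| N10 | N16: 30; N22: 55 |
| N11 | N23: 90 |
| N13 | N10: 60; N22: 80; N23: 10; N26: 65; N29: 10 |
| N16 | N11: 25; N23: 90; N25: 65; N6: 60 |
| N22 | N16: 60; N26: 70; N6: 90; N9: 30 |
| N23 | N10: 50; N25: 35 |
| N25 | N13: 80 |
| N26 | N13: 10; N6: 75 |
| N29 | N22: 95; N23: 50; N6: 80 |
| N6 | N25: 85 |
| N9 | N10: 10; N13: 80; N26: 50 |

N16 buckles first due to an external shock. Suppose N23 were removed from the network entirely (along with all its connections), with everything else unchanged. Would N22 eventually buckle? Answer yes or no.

no

With N23 removed:
Round 1 — N16 buckles (initial).
  N11: +25 → 25 < 90
  N25: +65 → 65 < 70
  N6: +60 → 60 < 70
No further bucklings.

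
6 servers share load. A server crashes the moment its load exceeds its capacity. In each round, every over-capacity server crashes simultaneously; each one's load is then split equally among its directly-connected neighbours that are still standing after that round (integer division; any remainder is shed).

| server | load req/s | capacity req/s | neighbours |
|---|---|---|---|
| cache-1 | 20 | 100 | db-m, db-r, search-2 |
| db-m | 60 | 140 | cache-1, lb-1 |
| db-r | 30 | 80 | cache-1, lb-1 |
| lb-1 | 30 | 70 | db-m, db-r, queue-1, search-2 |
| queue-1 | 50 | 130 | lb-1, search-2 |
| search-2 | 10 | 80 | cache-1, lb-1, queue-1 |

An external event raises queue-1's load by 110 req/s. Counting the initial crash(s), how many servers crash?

6

Round 1 — queue-1 at 160 > 130. queue-1 crashes.
  queue-1 sheds 160 req/s to lb-1, search-2: 80 each.
    lb-1: 30+80 = 110 > 70
    search-2: 10+80 = 90 > 80
Round 2 — lb-1, search-2 crash.
  lb-1 sheds 110 req/s to db-m, db-r: 55 each.
    db-m: 60+55 = 115 ≤ 140
    db-r: 30+55 = 85 > 80
  search-2 sheds 90 req/s to cache-1: 90 each.
    cache-1: 20+90 = 110 > 100
Round 3 — cache-1, db-r crash.
  cache-1 sheds 110 req/s to db-m: 110 each.
    db-m: 115+110 = 225 > 140
  db-r sheds 85 req/s: no online neighbours, lost.
Round 4 — db-m crashes.
  db-m sheds 225 req/s: no online neighbours, lost.
No further crashes.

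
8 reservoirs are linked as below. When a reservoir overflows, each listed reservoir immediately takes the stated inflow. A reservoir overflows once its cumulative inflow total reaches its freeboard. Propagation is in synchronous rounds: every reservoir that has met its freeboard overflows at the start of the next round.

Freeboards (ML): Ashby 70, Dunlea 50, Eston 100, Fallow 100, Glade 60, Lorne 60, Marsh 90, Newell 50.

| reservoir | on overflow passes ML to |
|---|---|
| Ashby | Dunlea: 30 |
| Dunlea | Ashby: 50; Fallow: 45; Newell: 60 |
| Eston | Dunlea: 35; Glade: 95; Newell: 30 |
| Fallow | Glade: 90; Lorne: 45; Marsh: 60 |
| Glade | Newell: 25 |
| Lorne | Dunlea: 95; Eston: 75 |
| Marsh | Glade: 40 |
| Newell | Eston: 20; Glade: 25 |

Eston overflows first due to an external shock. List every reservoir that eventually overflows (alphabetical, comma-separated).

Eston, Glade, Newell

Round 1 — Eston overflows (initial).
  Dunlea: +35 → 35 < 50
  Glade: +95 → 95 ≥ 60
  Newell: +30 → 30 < 50
Round 2 — Glade overflows.
  Newell: +25 → 55 ≥ 50
Round 3 — Newell overflows.
No further overflows.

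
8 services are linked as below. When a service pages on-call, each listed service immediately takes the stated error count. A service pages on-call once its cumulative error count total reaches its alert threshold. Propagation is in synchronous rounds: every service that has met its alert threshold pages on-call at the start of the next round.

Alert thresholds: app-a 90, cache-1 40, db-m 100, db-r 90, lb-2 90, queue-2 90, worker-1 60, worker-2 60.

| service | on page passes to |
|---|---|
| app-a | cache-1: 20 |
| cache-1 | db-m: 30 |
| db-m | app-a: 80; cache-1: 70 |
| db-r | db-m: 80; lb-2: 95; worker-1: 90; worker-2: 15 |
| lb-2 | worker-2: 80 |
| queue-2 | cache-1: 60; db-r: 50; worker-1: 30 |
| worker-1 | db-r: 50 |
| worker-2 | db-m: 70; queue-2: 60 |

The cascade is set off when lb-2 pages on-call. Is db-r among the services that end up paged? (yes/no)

no

Round 1 — lb-2 pages on-call (initial).
  worker-2: +80 → 80 ≥ 60
Round 2 — worker-2 pages on-call.
  db-m: +70 → 70 < 100
  queue-2: +60 → 60 < 90
No further pages.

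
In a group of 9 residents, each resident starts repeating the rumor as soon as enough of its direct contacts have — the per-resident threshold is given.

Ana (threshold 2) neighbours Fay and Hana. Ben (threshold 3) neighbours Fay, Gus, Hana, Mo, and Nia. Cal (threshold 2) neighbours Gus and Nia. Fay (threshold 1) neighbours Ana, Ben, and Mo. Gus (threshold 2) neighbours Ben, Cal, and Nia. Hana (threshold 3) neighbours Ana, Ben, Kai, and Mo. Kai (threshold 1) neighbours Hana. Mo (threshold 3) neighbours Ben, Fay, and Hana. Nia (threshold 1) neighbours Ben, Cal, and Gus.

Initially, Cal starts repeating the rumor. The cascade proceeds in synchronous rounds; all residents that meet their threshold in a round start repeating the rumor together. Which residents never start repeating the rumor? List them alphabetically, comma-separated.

Round 1 — Cal starts repeating the rumor (initial).
Round 2 — checking thresholds:
  Gus: 1 of 3 neighbours < 2, holds.
  Nia: 1 of 3 neighbours ≥ 1, starts repeating the rumor.
Round 3 — checking thresholds:
  Ben: 1 of 5 neighbours < 3, holds.
  Gus: 2 of 3 neighbours ≥ 2, starts repeating the rumor.
Round 4 — no new spreads; cascade stops.

Ana, Ben, Fay, Hana, Kai, Mo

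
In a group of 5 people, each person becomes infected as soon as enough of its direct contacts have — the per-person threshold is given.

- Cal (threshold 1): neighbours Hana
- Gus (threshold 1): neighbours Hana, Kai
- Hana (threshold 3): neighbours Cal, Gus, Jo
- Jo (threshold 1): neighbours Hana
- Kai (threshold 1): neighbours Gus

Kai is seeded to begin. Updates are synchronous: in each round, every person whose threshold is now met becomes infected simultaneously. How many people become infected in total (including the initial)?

Round 1 — Kai becomes infected (initial).
Round 2 — checking thresholds:
  Gus: 1 of 2 neighbours ≥ 1, becomes infected.
Round 3 — no new infections; cascade stops.

2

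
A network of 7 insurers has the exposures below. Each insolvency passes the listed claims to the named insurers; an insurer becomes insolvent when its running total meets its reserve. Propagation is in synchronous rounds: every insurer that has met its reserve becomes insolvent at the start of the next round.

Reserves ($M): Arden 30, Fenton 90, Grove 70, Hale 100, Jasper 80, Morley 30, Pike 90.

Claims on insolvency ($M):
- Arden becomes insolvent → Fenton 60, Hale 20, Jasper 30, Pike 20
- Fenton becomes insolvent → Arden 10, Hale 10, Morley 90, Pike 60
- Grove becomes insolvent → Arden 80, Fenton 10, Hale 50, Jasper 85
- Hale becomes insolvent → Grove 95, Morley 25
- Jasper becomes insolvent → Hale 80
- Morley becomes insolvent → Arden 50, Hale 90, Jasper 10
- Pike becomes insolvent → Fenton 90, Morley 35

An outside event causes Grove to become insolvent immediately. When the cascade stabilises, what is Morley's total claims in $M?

Round 1 — Grove becomes insolvent (initial).
  Arden: +80 → 80 ≥ 30
  Fenton: +10 → 10 < 90
  Hale: +50 → 50 < 100
  Jasper: +85 → 85 ≥ 80
Round 2 — Arden, Jasper become insolvent.
  Fenton: +60 → 70 < 90
  Hale: +20+80 → 150 ≥ 100
  Pike: +20 → 20 < 90
Round 3 — Hale becomes insolvent.
  Morley: +25 → 25 < 30
No further insolvencies.

25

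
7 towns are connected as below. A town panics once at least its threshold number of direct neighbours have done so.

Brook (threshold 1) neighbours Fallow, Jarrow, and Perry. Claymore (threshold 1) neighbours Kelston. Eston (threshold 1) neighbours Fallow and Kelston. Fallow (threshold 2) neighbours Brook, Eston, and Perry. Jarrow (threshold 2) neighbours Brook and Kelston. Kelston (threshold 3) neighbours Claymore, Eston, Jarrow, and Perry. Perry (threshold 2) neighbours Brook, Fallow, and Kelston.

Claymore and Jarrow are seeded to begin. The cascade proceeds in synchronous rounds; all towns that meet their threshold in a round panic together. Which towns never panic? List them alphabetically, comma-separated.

Round 1 — Claymore, Jarrow panic (initial).
Round 2 — checking thresholds:
  Brook: 1 of 3 neighbours ≥ 1, panics.
  Kelston: 2 of 4 neighbours < 3, holds.
Round 3 — no new panics; cascade stops.

Eston, Fallow, Kelston, Perry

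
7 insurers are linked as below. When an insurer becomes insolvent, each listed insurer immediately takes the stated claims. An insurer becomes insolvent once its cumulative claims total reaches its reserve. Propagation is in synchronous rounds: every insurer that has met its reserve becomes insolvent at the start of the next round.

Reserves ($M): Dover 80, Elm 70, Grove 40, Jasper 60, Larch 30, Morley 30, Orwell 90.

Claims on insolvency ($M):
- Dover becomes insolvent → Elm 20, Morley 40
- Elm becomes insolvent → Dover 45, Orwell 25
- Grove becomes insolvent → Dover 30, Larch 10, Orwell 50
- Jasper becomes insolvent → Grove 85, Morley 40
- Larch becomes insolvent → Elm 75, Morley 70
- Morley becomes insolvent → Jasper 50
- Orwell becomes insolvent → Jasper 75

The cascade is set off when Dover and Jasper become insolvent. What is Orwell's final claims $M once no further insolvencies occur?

Round 1 — Dover, Jasper become insolvent (initial).
  Elm: +20 → 20 < 70
  Grove: +85 → 85 ≥ 40
  Morley: +40+40 → 80 ≥ 30
Round 2 — Grove, Morley become insolvent.
  Larch: +10 → 10 < 30
  Orwell: +50 → 50 < 90
No further insolvencies.

50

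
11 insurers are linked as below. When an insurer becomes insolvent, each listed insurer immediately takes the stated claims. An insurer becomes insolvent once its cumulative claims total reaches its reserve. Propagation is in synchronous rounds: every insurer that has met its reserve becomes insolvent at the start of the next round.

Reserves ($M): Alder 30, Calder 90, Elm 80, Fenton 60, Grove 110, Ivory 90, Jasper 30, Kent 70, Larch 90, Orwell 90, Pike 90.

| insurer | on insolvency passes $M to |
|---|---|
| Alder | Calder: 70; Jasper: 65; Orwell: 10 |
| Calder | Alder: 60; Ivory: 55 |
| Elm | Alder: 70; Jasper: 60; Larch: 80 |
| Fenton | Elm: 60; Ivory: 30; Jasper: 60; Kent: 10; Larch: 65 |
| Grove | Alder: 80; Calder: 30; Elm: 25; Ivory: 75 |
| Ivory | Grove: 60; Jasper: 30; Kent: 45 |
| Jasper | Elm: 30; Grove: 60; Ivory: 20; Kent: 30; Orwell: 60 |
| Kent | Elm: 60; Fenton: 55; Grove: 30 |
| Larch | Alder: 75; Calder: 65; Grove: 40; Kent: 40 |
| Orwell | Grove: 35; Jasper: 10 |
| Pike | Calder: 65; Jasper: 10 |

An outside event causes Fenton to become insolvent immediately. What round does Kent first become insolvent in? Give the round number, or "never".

5

Round 1 — Fenton becomes insolvent (initial).
  Elm: +60 → 60 < 80
  Ivory: +30 → 30 < 90
  Jasper: +60 → 60 ≥ 30
  Kent: +10 → 10 < 70
  Larch: +65 → 65 < 90
Round 2 — Jasper becomes insolvent.
  Elm: +30 → 90 ≥ 80
  Grove: +60 → 60 < 110
  Ivory: +20 → 50 < 90
  Kent: +30 → 40 < 70
  Orwell: +60 → 60 < 90
Round 3 — Elm becomes insolvent.
  Alder: +70 → 70 ≥ 30
  Larch: +80 → 145 ≥ 90
Round 4 — Alder, Larch become insolvent.
  Calder: +70+65 → 135 ≥ 90
  Grove: +40 → 100 < 110
  Kent: +40 → 80 ≥ 70
  Orwell: +10 → 70 < 90
Round 5 — Calder, Kent become insolvent.
  Grove: +30 → 130 ≥ 110
  Ivory: +55 → 105 ≥ 90
Round 6 — Grove, Ivory become insolvent.
No further insolvencies.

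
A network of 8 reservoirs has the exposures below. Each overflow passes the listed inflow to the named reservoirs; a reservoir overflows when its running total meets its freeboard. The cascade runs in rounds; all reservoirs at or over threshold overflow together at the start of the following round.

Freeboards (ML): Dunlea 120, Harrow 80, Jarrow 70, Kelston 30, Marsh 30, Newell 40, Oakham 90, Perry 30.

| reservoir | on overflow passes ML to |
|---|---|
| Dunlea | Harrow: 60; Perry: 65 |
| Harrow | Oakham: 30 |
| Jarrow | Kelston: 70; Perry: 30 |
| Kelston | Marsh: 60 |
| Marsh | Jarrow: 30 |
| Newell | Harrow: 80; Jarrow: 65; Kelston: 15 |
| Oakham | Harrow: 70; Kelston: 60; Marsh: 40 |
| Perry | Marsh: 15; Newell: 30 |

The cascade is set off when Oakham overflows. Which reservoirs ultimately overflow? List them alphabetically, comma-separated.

Round 1 — Oakham overflows (initial).
  Harrow: +70 → 70 < 80
  Kelston: +60 → 60 ≥ 30
  Marsh: +40 → 40 ≥ 30
Round 2 — Kelston, Marsh overflow.
  Jarrow: +30 → 30 < 70
No further overflows.

Kelston, Marsh, Oakham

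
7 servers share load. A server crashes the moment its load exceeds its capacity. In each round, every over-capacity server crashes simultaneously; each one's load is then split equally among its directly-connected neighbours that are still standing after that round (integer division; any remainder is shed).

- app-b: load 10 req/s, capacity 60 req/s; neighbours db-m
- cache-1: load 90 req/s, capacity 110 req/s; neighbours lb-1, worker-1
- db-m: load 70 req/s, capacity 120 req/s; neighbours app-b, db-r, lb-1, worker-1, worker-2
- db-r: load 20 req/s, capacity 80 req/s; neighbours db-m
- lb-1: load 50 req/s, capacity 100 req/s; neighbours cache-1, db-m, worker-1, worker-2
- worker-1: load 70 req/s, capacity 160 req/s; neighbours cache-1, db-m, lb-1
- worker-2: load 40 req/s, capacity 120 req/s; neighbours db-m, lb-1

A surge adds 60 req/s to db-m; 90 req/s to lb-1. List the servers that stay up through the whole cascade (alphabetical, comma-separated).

app-b, db-r, worker-2

Round 1 — db-m at 130 > 120; lb-1 at 140 > 100. db-m, lb-1 crash.
  db-m sheds 130 req/s to app-b, db-r, worker-1, worker-2: 32 each (2 lost).
    app-b: 10+32 = 42 ≤ 60
    db-r: 20+32 = 52 ≤ 80
    worker-1: 70+32 = 102 ≤ 160
    worker-2: 40+32 = 72 ≤ 120
  lb-1 sheds 140 req/s to cache-1, worker-1, worker-2: 46 each (2 lost).
    cache-1: 90+46 = 136 > 110
    worker-1: 102+46 = 148 ≤ 160
    worker-2: 72+46 = 118 ≤ 120
Round 2 — cache-1 crashes.
  cache-1 sheds 136 req/s to worker-1: 136 each.
    worker-1: 148+136 = 284 > 160
Round 3 — worker-1 crashes.
  worker-1 sheds 284 req/s: no online neighbours, lost.
No further crashes.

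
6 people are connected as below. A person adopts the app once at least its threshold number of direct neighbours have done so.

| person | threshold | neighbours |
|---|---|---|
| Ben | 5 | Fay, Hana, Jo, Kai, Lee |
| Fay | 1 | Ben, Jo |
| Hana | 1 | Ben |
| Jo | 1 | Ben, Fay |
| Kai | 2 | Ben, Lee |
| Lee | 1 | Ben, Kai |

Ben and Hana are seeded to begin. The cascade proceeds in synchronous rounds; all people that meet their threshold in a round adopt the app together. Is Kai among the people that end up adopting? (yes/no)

Round 1 — Ben, Hana adopt the app (initial).
Round 2 — checking thresholds:
  Fay: 1 of 2 neighbours ≥ 1, adopts the app.
  Jo: 1 of 2 neighbours ≥ 1, adopts the app.
  Kai: 1 of 2 neighbours < 2, not yet.
  Lee: 1 of 2 neighbours ≥ 1, adopts the app.
Round 3 — checking thresholds:
  Kai: 2 of 2 neighbours ≥ 2, adopts the app.
Round 4 — no new adoptions; cascade stops.

yes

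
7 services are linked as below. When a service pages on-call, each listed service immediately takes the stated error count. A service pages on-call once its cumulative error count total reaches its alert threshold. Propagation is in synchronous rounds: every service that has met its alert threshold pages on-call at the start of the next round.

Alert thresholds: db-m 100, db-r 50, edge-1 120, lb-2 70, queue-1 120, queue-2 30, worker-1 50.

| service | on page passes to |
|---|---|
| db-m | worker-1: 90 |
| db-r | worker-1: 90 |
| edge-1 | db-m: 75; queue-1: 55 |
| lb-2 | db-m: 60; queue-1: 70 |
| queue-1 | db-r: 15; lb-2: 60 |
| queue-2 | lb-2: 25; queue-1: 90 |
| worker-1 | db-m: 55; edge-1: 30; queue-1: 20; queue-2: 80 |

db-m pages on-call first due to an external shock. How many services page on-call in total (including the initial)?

3

Round 1 — db-m pages on-call (initial).
  worker-1: +90 → 90 ≥ 50
Round 2 — worker-1 pages on-call.
  edge-1: +30 → 30 < 120
  queue-1: +20 → 20 < 120
  queue-2: +80 → 80 ≥ 30
Round 3 — queue-2 pages on-call.
  lb-2: +25 → 25 < 70
  queue-1: +90 → 110 < 120
No further pages.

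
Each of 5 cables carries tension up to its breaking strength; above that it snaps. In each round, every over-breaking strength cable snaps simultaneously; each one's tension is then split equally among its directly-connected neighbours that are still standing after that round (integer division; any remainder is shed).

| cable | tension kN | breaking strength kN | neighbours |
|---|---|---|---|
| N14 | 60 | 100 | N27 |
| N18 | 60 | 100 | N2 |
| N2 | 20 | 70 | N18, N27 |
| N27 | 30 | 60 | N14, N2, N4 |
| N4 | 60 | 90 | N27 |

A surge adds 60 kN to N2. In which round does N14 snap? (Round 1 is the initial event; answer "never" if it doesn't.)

never

Round 1 — N2 at 80 > 70. N2 snaps.
  N2 sheds 80 kN to N18, N27: 40 each.
    N18: 60+40 = 100 ≤ 100
    N27: 30+40 = 70 > 60
Round 2 — N27 snaps.
  N27 sheds 70 kN to N14, N4: 35 each.
    N14: 60+35 = 95 ≤ 100
    N4: 60+35 = 95 > 90
Round 3 — N4 snaps.
  N4 sheds 95 kN: no online neighbours, lost.
No further breaks.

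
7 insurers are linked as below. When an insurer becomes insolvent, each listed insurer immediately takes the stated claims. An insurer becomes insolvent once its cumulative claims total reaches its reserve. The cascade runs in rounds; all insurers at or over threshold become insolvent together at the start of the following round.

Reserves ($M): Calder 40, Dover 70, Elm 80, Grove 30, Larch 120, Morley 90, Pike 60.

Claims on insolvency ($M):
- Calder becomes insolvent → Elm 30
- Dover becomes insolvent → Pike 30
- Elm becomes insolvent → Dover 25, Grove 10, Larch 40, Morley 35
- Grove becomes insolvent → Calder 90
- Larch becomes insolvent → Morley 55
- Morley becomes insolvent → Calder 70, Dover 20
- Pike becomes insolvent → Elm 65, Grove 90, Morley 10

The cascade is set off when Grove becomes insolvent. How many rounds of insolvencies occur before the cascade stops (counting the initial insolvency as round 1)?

Round 1 — Grove becomes insolvent (initial).
  Calder: +90 → 90 ≥ 40
Round 2 — Calder becomes insolvent.
  Elm: +30 → 30 < 80
No further insolvencies.

2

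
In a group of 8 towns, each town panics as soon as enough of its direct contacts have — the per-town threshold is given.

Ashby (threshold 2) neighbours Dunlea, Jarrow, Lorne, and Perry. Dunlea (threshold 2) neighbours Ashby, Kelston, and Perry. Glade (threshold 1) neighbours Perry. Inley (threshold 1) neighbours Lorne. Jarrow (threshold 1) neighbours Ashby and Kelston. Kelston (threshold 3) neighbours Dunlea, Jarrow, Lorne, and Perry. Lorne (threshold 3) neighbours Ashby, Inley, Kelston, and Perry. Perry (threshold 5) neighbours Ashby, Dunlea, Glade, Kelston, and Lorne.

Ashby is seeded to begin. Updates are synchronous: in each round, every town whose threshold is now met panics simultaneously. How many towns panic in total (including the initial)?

Round 1 — Ashby panics (initial).
Round 2 — checking thresholds:
  Dunlea: 1 of 3 neighbours < 2, below threshold.
  Jarrow: 1 of 2 neighbours ≥ 1, panics.
  Lorne: 1 of 4 neighbours < 3, below threshold.
  Perry: 1 of 5 neighbours < 5, below threshold.
Round 3 — no new panics; cascade stops.

2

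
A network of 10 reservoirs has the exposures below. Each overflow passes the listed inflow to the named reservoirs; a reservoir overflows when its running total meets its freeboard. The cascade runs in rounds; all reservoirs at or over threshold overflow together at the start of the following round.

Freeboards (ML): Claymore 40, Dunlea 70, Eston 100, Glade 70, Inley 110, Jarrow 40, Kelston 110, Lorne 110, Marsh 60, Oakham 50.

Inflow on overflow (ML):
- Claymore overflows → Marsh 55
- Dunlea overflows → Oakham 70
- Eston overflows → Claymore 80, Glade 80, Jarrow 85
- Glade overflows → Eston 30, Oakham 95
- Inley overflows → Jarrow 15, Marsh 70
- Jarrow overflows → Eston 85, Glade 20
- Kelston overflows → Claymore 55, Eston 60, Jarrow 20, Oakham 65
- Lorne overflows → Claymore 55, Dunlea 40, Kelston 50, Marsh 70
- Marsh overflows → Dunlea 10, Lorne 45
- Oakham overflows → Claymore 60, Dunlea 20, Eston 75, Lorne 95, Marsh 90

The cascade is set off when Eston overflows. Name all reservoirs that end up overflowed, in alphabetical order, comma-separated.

Claymore, Dunlea, Eston, Glade, Jarrow, Lorne, Marsh, Oakham

Round 1 — Eston overflows (initial).
  Claymore: +80 → 80 ≥ 40
  Glade: +80 → 80 ≥ 70
  Jarrow: +85 → 85 ≥ 40
Round 2 — Claymore, Glade, Jarrow overflow.
  Marsh: +55 → 55 < 60
  Oakham: +95 → 95 ≥ 50
Round 3 — Oakham overflows.
  Dunlea: +20 → 20 < 70
  Lorne: +95 → 95 < 110
  Marsh: +90 → 145 ≥ 60
Round 4 — Marsh overflows.
  Dunlea: +10 → 30 < 70
  Lorne: +45 → 140 ≥ 110
Round 5 — Lorne overflows.
  Dunlea: +40 → 70 ≥ 70
  Kelston: +50 → 50 < 110
Round 6 — Dunlea overflows.
No further overflows.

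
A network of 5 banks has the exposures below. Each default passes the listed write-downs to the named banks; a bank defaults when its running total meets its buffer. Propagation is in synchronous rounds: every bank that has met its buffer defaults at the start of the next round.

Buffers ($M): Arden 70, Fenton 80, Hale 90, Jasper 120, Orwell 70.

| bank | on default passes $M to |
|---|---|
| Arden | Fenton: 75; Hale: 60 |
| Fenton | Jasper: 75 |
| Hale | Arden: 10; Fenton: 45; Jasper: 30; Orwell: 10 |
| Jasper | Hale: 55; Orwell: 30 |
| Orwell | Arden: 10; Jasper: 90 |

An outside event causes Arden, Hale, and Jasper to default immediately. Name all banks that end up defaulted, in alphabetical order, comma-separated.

Arden, Fenton, Hale, Jasper

Round 1 — Arden, Hale, Jasper default (initial).
  Fenton: +75+45 → 120 ≥ 80
  Orwell: +10+30 → 40 < 70
Round 2 — Fenton defaults.
No further defaults.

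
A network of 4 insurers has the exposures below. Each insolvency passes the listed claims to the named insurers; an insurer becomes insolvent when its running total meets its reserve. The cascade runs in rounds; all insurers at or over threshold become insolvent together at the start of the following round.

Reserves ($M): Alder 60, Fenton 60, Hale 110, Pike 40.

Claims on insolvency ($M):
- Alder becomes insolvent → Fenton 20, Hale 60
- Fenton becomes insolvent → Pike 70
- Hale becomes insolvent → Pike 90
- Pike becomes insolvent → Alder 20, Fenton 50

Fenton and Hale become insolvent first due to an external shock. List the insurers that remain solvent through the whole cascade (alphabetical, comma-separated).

Alder

Round 1 — Fenton, Hale become insolvent (initial).
  Pike: +70+90 → 160 ≥ 40
Round 2 — Pike becomes insolvent.
  Alder: +20 → 20 < 60
No further insolvencies.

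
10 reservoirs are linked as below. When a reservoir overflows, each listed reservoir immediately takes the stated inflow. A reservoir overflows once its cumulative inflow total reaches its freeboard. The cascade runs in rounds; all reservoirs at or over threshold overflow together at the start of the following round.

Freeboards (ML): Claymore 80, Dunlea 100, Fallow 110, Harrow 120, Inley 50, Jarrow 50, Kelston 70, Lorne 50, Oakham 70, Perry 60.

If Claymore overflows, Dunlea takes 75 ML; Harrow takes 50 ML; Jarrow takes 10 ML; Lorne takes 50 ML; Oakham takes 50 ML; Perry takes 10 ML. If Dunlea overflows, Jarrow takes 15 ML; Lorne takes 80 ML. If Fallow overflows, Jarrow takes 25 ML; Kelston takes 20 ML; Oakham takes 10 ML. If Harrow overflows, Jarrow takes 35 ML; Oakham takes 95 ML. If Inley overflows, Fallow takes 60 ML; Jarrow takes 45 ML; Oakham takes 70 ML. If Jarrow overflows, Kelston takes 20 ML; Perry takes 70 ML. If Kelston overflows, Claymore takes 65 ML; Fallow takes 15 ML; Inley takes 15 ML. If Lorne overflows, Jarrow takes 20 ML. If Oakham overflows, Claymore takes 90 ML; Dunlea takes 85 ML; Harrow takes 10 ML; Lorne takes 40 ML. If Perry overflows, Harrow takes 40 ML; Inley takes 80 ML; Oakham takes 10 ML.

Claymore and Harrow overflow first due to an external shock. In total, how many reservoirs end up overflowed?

Round 1 — Claymore, Harrow overflow (initial).
  Dunlea: +75 → 75 < 100
  Jarrow: +10+35 → 45 < 50
  Lorne: +50 → 50 ≥ 50
  Oakham: +50+95 → 145 ≥ 70
  Perry: +10 → 10 < 60
Round 2 — Lorne, Oakham overflow.
  Dunlea: +85 → 160 ≥ 100
  Jarrow: +20 → 65 ≥ 50
Round 3 — Dunlea, Jarrow overflow.
  Kelston: +20 → 20 < 70
  Perry: +70 → 80 ≥ 60
Round 4 — Perry overflows.
  Inley: +80 → 80 ≥ 50
Round 5 — Inley overflows.
  Fallow: +60 → 60 < 110
No further overflows.

8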